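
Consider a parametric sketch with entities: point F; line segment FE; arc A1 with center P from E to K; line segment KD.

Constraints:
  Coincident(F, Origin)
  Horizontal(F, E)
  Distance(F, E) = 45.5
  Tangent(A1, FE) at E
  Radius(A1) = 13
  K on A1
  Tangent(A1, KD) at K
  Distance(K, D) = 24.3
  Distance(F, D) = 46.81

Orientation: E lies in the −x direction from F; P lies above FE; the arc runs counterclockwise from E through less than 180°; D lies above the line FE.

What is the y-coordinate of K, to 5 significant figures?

11.678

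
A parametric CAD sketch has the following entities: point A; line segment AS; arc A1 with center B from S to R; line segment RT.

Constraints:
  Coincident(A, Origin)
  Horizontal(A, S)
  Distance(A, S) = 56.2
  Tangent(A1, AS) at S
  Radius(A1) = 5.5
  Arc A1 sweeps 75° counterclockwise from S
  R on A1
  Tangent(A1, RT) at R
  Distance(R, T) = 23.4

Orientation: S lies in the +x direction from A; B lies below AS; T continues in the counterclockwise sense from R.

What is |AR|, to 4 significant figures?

51.05

A is at the origin; AS is horizontal with |AS| = 56.2 and S on the +x side, so S = (56.20, 0.000). The tangent condition forces BS to be normal to AS, so B = S + (0, -5.5) = (56.20, -5.500). On A1, S sits at bearing 90° from B; a 75° counterclockwise sweep puts R at bearing 165°, so R = B + 5.5·(cos 165°, sin 165°) = (50.89, -4.076). Then |AR| = |R − A| = 51.05.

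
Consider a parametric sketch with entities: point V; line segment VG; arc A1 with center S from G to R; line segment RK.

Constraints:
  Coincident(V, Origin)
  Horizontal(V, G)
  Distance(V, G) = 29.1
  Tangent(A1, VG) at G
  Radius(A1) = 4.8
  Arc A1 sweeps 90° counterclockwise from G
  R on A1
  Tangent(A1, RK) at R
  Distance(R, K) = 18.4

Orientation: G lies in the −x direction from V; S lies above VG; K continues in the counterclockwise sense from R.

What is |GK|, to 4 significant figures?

23.69

V is at the origin; VG is horizontal with |VG| = 29.1 and G on the −x side, so G = (-29.10, 0.000). Since A1 is tangent to VG there, SG ⟂ VG, so S = G + (0, 4.8) = (-29.10, 4.800). On A1, G sits at bearing -90° from S; a 90° counterclockwise sweep puts R at bearing 0°, so R = S + 4.8·(cos 0°, sin 0°) = (-24.30, 4.800). Tangency of A1 to RK means the radius SR is perpendicular to RK, so RK runs along (−sin 0°, cos 0°); with |RK| = 18.4, K = (-24.30, 23.20). Then |GK| = |K − G| = 23.69.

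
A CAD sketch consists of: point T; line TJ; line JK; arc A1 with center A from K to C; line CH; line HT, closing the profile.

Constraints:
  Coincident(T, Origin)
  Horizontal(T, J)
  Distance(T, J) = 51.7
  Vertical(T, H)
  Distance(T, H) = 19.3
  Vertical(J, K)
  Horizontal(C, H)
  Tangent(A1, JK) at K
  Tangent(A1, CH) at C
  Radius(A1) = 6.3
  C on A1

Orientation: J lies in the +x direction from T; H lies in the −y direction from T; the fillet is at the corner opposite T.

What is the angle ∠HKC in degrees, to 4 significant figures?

38.05°

T is at the origin; T and J share the same y with |TJ| = 51.7 and J on the +x side, so J = (51.70, 0.000). TH is vertical with |TH| = 19.3 and H on the −y side, so H = (0.000, -19.30). The virtual corner opposite T is at (51.70, -19.30). Tangency of A1 to JK means the radius AK is perpendicular to JK and since A1 is tangent to CH there, AC ⟂ CH, with radius 6.3, so the center A sits 6.3 in from both sides at A = (45.40, -13.00). That places the tangent points at K = (51.70, -13.00) on JK and C = (45.40, -19.30) on CH. Then cos ∠HKC = KH·KC / (|KH||KC|), giving 38.05°.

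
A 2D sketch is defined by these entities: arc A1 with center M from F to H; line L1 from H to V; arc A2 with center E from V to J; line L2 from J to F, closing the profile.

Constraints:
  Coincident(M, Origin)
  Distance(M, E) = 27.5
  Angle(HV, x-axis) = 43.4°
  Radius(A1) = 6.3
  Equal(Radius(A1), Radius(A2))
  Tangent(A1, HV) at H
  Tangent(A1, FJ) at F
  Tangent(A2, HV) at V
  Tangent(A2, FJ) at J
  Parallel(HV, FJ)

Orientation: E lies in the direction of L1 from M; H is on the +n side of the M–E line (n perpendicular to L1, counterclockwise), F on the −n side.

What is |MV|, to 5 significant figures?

28.212

Tangency of A1 to both parallel lines with radius 6.3 puts H and F at M ± 6.3·n: H = (-4.3287, 4.5774), F = (4.3287, -4.5774). Equal radii place V and J the same way about E: V = E + 6.3·n = (15.652, 23.472), J = E − 6.3·n = (24.309, 14.317). Then |MV| = |V − M| = 28.212.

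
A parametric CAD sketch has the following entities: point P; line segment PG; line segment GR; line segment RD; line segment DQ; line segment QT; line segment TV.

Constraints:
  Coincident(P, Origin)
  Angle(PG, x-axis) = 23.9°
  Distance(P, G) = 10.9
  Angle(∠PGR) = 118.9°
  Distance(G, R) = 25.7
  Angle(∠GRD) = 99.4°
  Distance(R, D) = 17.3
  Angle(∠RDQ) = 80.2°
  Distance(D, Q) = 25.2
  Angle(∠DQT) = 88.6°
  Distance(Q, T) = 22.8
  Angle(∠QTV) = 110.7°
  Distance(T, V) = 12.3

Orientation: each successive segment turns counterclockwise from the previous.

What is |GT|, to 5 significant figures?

7.1495

∠RDQ = 80.2° gives DQ at -94.600° from the x-axis; with |DQ| = 25.2, Q = (-6.5722, 9.2018). ∠DQT = 88.6° gives QT at -3.2000° from the x-axis; with |QT| = 22.8, T = (16.192, 7.9290). Then |GT| = |T − G| = 7.1495.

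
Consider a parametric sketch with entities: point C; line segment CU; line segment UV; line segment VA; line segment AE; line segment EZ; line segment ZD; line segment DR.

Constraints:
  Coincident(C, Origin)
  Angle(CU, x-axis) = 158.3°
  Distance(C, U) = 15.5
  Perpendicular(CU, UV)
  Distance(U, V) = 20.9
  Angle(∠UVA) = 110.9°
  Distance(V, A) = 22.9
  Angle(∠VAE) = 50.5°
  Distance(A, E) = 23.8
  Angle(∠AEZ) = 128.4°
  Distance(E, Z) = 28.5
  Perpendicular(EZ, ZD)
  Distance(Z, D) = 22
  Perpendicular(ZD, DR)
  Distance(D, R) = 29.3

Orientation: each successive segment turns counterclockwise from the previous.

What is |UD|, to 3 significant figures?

27.0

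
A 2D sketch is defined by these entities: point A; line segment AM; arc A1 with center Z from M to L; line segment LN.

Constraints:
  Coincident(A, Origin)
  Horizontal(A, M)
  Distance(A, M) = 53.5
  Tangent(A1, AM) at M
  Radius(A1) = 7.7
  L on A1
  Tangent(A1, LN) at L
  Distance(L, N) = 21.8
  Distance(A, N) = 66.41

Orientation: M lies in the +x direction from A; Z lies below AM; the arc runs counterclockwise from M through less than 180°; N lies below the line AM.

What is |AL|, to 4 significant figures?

48.59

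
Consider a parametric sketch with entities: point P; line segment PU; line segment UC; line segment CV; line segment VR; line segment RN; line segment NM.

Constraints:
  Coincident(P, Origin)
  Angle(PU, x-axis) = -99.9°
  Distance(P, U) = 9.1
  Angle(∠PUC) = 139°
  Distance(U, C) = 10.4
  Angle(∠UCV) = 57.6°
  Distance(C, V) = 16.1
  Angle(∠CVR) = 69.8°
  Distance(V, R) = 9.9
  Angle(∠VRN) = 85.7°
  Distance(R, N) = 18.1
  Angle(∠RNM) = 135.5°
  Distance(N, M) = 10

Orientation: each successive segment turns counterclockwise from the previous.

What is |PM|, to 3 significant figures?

28.8

∠VRN = 85.7° gives RN at -92.0° from the x-axis; with |RN| = 18.1, N = (0.519, -20.5). ∠RNM = 135.5° gives NM at -47.5° from the x-axis; with |NM| = 10.0, M = (7.28, -27.8). Then |PM| = |M − P| = 28.8.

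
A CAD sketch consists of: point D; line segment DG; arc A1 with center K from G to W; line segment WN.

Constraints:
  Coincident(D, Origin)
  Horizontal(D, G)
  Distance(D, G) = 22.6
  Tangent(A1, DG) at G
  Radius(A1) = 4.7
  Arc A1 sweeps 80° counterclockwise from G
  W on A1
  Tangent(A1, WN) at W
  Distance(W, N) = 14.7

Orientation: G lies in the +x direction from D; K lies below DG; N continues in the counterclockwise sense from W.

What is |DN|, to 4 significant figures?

23.98

D is at the origin; DG is horizontal with |DG| = 22.6 and G on the +x side, so G = (22.60, 0.000). The tangent condition forces KG to be normal to DG, so K = G + (0, -4.7) = (22.60, -4.700). On A1, G sits at bearing 90° from K; an 80° counterclockwise sweep puts W at bearing 170°, so W = K + 4.7·(cos 170°, sin 170°) = (17.97, -3.884). A1 meets WN tangentially, so KW is at right angles to WN, so WN runs along (−sin 170°, cos 170°); with |WN| = 14.7, N = (15.42, -18.36). Then |DN| = |N − D| = 23.98.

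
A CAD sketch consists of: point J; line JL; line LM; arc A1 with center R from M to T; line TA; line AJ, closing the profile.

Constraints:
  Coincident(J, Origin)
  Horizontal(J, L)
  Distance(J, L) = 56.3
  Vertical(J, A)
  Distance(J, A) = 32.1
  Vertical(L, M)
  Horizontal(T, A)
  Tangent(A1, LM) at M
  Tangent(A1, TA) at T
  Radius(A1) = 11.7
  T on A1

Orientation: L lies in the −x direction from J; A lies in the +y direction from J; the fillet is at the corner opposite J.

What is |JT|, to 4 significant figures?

54.95

The virtual corner opposite J is at (-56.30, 32.10). Since A1 is tangent to LM there, RM ⟂ LM and tangency of A1 to TA means the radius RT is perpendicular to TA, with radius 11.7, so the center R sits 11.7 in from both sides at R = (-44.60, 20.40). That places the tangent points at M = (-56.30, 20.40) on LM and T = (-44.60, 32.10) on TA. Then |JT| = |T − J| = 54.95.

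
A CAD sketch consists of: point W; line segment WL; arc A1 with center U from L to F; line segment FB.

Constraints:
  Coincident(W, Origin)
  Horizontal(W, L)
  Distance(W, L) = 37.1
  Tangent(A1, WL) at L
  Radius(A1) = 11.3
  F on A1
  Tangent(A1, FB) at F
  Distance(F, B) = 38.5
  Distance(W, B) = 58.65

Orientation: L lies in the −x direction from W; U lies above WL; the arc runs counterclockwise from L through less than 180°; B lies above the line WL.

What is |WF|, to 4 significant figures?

28.66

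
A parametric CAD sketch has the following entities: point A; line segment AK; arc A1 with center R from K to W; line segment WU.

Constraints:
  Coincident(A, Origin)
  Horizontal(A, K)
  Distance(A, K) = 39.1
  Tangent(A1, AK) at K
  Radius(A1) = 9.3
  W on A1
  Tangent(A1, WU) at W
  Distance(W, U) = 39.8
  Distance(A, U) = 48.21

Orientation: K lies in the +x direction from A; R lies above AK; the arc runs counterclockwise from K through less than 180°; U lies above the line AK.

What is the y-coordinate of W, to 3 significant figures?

15.7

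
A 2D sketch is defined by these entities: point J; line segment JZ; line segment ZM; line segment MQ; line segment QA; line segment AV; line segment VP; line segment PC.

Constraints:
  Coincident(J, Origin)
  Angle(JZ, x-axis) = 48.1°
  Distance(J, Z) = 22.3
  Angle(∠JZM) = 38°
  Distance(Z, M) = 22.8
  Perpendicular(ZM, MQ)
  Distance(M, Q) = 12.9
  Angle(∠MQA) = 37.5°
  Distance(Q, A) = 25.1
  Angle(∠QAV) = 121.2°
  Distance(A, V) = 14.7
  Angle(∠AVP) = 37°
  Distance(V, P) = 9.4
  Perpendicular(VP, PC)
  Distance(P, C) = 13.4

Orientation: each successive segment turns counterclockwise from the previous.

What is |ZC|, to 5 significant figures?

8.4147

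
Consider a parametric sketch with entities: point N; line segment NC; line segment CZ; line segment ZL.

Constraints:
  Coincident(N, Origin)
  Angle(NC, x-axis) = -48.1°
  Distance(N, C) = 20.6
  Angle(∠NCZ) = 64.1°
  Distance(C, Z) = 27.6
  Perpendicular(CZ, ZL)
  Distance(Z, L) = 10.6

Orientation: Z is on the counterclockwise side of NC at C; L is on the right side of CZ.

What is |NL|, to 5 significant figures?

34.564

N is at the origin; NC runs at -48.1° with length 20.6, so C = 20.6·(cos -48.1°, sin -48.1°) = (13.757, -15.333). ∠NCZ = 64.1°, so CZ runs at -48.1° + (180° − 64.1°) = 67.800° from the x-axis; with |CZ| = 27.6, Z = C + 27.6·(cos 67.800°, sin 67.800°) = (24.186, 10.221). The perpendicularity gives ZL at right angles to CZ; with |ZL| = 10.6 on the right of CZ, L = Z + 10.6·(0.92587, -0.37784) = (34.000, 6.2161). Then |NL| = |L − N| = 34.564.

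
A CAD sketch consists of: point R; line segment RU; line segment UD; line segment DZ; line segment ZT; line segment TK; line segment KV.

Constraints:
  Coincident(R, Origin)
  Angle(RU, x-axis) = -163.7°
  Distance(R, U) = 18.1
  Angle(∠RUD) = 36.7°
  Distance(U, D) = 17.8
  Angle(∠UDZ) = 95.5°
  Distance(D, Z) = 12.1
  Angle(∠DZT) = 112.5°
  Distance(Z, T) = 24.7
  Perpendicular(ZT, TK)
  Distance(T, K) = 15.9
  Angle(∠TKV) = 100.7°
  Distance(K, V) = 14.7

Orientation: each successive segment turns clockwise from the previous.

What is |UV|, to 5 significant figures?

1.2292

ZT is perpendicular to TK, so TK runs at 171.00°; with |TK| = 15.9, K = (-15.911, -19.095). ∠TKV = 100.7° gives KV at 91.700° from the x-axis; with |KV| = 14.7, V = (-16.347, -4.4017). Then |UV| = |V − U| = 1.2292.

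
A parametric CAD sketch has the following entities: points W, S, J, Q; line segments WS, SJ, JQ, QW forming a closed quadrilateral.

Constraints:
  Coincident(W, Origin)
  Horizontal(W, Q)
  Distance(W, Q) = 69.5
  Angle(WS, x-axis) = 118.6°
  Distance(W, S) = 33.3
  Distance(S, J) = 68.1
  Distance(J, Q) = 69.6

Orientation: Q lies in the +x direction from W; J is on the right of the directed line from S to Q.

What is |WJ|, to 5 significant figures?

35.315

Checks: |SJ| = 68.10 ✓; |JQ| = 69.60 ✓.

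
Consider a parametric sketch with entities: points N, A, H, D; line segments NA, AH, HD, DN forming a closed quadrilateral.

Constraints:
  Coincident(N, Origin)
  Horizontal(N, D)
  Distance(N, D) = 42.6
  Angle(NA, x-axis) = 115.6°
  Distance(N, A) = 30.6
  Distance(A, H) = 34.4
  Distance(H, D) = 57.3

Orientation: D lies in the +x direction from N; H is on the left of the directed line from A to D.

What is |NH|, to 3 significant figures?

51.1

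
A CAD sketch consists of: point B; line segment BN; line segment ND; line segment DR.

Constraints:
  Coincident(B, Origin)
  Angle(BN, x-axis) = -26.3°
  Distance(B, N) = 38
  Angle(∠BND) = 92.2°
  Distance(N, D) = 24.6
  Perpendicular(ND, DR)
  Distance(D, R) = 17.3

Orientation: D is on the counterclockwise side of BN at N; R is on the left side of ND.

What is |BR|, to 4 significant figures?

33.26

B is at the origin; BN runs at -26.3° with length 38.0, so N = 38.0·(cos -26.3°, sin -26.3°) = (34.07, -16.84). ∠BND = 92.2°, so ND runs at -26.3° + (180° − 92.2°) = 61.50° from the x-axis; with |ND| = 24.6, D = N + 24.6·(cos 61.50°, sin 61.50°) = (45.80, 4.782). The perpendicularity gives DR at right angles to ND; with |DR| = 17.3 on the left of ND, R = D + 17.3·(-0.8788, 0.4772) = (30.60, 13.04). Then |BR| = |R − B| = 33.26.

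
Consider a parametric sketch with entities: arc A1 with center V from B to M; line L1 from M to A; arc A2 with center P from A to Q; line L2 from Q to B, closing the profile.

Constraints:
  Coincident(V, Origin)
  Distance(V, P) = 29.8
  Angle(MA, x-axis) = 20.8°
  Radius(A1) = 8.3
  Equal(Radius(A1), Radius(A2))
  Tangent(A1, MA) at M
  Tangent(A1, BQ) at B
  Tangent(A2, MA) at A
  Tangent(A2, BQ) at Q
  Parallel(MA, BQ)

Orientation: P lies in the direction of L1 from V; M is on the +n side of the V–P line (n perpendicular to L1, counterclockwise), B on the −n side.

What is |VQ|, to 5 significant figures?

30.934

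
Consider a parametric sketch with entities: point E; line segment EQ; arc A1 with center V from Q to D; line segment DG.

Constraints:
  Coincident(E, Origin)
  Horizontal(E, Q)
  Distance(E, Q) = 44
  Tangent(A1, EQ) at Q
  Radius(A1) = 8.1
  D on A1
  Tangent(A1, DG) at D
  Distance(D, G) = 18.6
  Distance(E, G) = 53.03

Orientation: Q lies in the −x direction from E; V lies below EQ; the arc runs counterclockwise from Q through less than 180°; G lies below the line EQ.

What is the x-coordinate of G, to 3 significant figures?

-44.8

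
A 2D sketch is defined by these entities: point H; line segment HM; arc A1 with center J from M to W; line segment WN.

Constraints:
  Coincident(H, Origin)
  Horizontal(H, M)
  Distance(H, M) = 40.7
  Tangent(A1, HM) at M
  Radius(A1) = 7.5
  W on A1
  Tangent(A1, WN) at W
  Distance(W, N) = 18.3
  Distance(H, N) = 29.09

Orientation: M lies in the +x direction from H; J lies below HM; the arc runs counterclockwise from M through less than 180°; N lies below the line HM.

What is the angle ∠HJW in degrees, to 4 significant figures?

27.91°

Checks: |JW| = 7.500 ✓; ∠(JW, WN) = 90.00° ✓; |WN| = 18.30 ✓; |HN| = 29.09 ✓.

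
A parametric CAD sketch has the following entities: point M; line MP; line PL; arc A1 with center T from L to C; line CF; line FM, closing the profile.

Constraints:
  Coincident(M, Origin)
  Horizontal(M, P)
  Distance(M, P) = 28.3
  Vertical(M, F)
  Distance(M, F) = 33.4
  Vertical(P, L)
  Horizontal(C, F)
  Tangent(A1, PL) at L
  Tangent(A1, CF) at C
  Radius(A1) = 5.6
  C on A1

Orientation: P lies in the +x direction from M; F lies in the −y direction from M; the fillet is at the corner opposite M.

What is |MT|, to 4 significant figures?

35.89

M is at the origin; M and P share the same y with |MP| = 28.3 and P on the +x side, so P = (28.30, 0.000). M and F share the same x with |MF| = 33.4 and F on the −y side, so F = (0.000, -33.40). The virtual corner opposite M is at (28.30, -33.40). A1 meets PL tangentially, so TL is at right angles to PL and since A1 is tangent to CF there, TC ⟂ CF, with radius 5.6, so the center T sits 5.6 in from both sides at T = (22.70, -27.80). Then |MT| = |T − M| = 35.89.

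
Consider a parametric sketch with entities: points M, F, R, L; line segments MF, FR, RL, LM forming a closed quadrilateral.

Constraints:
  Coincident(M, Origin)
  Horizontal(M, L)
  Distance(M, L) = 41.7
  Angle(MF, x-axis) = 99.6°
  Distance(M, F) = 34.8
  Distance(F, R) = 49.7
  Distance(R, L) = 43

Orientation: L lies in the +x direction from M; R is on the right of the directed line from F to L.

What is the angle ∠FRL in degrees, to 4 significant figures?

78.05°

M is at the origin; ML is horizontal with |ML| = 41.7 and L in +x, so L = (41.7, 0). MF runs at 99.6° with |MF| = 34.8, so F = (-5.804, 34.31). R is determined by |FR| = 49.7 and |RL| = 43.0 together: it lies at the intersection of circle(F, 49.7) and circle(L, 43.0). With |FL| = 58.60, the foot of the radical line on FL is 34.60 from F and the perpendicular offset is √(49.7² − 34.60²) = 35.68. Taking the right-of-FL solution: R = (1.353, -14.87).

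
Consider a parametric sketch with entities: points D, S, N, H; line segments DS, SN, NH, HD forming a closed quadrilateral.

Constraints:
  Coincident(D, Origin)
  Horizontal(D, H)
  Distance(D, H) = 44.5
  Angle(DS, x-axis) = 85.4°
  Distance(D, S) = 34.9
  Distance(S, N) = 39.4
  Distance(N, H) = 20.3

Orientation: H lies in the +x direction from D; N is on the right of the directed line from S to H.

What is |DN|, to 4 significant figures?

24.34

Checks: |SN| = 39.40 ✓; |NH| = 20.30 ✓.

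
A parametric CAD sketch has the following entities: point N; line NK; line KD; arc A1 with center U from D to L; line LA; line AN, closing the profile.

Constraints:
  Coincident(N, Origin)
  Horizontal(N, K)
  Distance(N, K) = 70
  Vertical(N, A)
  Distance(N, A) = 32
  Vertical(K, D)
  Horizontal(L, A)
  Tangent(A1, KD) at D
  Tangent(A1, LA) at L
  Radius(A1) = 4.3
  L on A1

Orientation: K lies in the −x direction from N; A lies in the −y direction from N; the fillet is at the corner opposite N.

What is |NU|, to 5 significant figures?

71.301

N is at the origin; NK is horizontal with |NK| = 70.0 and K on the −x side, so K = (-70.000, 0.0000). N and A share the same x with |NA| = 32.0 and A on the −y side, so A = (0.0000, -32.000). The virtual corner opposite N is at (-70.000, -32.000). Since A1 is tangent to KD there, UD ⟂ KD and since A1 is tangent to LA there, UL ⟂ LA, with radius 4.3, so the center U sits 4.3 in from both sides at U = (-65.700, -27.700). Then |NU| = |U − N| = 71.301.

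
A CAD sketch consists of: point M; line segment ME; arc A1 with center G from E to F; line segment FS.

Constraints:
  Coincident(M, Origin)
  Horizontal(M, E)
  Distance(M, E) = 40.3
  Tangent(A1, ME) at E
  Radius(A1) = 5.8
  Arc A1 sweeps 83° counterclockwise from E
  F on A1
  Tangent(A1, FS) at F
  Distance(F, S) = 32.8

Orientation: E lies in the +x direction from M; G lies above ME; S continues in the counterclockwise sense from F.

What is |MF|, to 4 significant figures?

46.34

M is at the origin; ME is horizontal with |ME| = 40.3 and E on the +x side, so E = (40.30, 0.000). Since A1 is tangent to ME there, GE ⟂ ME, so G = E + (0, 5.8) = (40.30, 5.800). On A1, E sits at bearing -90° from G; an 83° counterclockwise sweep puts F at bearing -7°, so F = G + 5.8·(cos -7°, sin -7°) = (46.06, 5.093). Then |MF| = |F − M| = 46.34.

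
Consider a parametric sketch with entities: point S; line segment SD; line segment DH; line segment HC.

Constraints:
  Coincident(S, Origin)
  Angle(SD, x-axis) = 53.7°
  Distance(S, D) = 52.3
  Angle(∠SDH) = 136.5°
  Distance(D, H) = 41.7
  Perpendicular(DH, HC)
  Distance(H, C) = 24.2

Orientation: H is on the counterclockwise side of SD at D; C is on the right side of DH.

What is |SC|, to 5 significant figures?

99.831

S is at the origin; SD runs at 53.7° with length 52.3, so D = 52.3·(cos 53.7°, sin 53.7°) = (30.962, 42.150). ∠SDH = 136.5°, so DH runs at 53.7° + (180° − 136.5°) = 97.200° from the x-axis; with |DH| = 41.7, H = D + 41.7·(cos 97.200°, sin 97.200°) = (25.736, 83.521). DH ⟂ HC; with |HC| = 24.2 on the right of DH, C = H + 24.2·(0.99211, 0.12533) = (49.745, 86.554). Then |SC| = |C − S| = 99.831.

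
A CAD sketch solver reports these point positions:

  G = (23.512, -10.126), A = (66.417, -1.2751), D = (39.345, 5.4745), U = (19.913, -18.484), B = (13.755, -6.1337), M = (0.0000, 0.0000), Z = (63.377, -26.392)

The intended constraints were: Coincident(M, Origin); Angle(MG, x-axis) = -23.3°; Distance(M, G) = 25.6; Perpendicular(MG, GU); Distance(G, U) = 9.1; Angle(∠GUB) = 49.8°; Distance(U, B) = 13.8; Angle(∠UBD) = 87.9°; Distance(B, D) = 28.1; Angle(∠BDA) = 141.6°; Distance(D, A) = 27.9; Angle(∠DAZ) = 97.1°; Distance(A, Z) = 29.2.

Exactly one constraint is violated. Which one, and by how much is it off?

Distance(A, Z) = 29.2 — off by 3.90.

M = (0.00, 0.00) ✓; MG at -23.30° ✓; |MG| = 25.60 ✓; ∠(MG, GU) = 90.00° ✓; |GU| = 9.100 ✓; ∠GUB = 49.80° ✓; |UB| = 13.80 ✓; ∠UBD = 87.90° ✓; |BD| = 28.10 ✓; ∠BDA = 141.6° ✓; |DA| = 27.90 ✓; ∠DAZ = 97.10° ✓; |AZ| = 25.30 ✗.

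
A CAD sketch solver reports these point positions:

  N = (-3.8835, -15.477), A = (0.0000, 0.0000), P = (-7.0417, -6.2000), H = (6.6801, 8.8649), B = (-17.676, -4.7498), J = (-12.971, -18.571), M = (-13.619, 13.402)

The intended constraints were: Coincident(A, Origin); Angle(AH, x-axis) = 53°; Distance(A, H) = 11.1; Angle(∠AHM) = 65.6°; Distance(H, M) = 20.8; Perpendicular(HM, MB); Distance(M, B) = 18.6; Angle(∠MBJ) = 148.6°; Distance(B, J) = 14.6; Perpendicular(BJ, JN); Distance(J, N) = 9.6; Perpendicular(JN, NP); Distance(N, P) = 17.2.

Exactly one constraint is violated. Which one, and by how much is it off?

Distance(N, P) = 17.2 — off by 7.40.

A = (0.00, 0.00) ✓; AH at 53.00° ✓; |AH| = 11.10 ✓; ∠AHM = 65.60° ✓; |HM| = 20.80 ✓; ∠(HM, MB) = 90.00° ✓; |MB| = 18.60 ✓; ∠MBJ = 148.6° ✓; |BJ| = 14.60 ✓; ∠(BJ, JN) = 90.00° ✓; |JN| = 9.600 ✓; ∠(JN, NP) = 90.00° ✓; |NP| = 9.800 ✗.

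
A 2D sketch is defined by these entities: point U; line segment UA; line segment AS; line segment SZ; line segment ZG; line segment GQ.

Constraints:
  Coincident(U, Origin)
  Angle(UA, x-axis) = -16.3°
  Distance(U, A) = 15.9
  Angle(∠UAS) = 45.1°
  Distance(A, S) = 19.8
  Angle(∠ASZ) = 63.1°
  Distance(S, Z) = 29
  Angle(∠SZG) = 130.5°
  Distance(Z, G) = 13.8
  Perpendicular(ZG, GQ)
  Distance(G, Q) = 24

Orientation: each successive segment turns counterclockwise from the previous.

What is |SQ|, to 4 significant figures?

32.69

∠SZG = 130.5° gives ZG at -75.00° from the x-axis; with |ZG| = 13.8, G = (-7.071, -24.31). ZG is perpendicular to GQ, so GQ runs at 15.00°; with |GQ| = 24.0, Q = (16.11, -18.10). Then |SQ| = |Q − S| = 32.69.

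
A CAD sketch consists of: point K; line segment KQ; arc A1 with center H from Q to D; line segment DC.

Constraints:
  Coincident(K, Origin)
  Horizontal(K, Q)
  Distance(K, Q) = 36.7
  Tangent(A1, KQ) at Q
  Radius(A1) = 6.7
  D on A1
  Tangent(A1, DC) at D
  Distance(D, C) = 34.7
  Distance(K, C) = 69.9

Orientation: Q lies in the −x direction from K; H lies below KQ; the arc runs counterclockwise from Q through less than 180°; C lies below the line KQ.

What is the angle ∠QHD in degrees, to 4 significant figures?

52.90°

Checks: K = (0.00, 0.00) ✓; |KQ| = 36.70 ✓; |HD| = 6.700 ✓; ∠(HD, DC) = 90.00° ✓; |DC| = 34.70 ✓; |KC| = 69.90 ✓.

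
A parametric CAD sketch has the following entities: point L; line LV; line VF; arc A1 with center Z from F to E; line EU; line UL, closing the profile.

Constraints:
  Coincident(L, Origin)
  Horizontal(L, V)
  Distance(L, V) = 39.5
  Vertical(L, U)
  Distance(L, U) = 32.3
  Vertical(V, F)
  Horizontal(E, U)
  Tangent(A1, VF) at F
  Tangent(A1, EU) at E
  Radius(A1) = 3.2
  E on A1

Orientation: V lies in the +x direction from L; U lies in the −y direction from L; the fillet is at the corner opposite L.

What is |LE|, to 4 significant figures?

48.59

The virtual corner opposite L is at (39.50, -32.30). Since A1 is tangent to VF there, ZF ⟂ VF and tangency of A1 to EU means the radius ZE is perpendicular to EU, with radius 3.2, so the center Z sits 3.2 in from both sides at Z = (36.30, -29.10). That places the tangent points at F = (39.50, -29.10) on VF and E = (36.30, -32.30) on EU. Then |LE| = |E − L| = 48.59.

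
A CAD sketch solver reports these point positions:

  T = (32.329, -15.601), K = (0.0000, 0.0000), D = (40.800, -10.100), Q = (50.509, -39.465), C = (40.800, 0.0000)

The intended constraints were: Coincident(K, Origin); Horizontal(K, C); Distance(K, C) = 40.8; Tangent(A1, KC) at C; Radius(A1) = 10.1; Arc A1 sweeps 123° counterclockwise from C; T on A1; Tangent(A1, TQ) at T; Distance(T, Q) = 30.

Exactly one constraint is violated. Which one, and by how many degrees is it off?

Tangent(A1, TQ) at T — off by 4.30°.

K = (0.00, 0.00) ✓; K.y = 0.00, C.y = 0.00 ✓; |KC| = 40.80 ✓; ∠(DC, CK) = 90.00° ✓; |DC| = 10.10 ✓; bearing(D→T) − bearing(D→C) = 123.0° ✓; |DT| = 10.10 ✓; ∠(DT, TQ) = 85.70° ✗; |TQ| = 30.00 ✓.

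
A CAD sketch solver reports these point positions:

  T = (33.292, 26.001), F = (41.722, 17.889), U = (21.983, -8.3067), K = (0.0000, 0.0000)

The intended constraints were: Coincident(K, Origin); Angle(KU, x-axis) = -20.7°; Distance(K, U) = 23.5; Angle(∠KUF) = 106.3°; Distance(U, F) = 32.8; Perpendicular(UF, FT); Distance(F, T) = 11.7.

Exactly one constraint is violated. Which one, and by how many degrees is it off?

Perpendicular(UF, FT) — off by 6.90°.

K = (0.00, 0.00) ✓; KU at -20.70° ✓; |KU| = 23.50 ✓; ∠KUF = 106.3° ✓; |UF| = 32.80 ✓; ∠(UF, FT) = 83.10° ✗; |FT| = 11.70 ✓.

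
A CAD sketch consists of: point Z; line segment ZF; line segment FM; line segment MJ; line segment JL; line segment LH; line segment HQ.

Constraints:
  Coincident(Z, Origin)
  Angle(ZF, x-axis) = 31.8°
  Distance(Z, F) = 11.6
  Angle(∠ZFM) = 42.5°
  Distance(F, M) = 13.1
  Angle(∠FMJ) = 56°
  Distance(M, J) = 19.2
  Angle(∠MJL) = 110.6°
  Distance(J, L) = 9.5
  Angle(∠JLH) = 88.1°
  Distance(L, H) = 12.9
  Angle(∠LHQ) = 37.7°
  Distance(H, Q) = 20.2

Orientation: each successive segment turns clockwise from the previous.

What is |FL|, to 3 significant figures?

15.3

Z is at the origin; ZF runs at 31.8° with length 11.6, so F = (9.86, 6.11). ∠ZFM = 42.5° gives FM at -106° from the x-axis; with |FM| = 13.1, M = (6.31, -6.50). ∠FMJ = 56.0° gives MJ at 130° from the x-axis; with |MJ| = 19.2, J = (-6.10, 8.14). ∠MJL = 110.6° gives JL at 60.9° from the x-axis; with |JL| = 9.5, L = (-1.48, 16.4). Then |FL| = |L − F| = 15.3.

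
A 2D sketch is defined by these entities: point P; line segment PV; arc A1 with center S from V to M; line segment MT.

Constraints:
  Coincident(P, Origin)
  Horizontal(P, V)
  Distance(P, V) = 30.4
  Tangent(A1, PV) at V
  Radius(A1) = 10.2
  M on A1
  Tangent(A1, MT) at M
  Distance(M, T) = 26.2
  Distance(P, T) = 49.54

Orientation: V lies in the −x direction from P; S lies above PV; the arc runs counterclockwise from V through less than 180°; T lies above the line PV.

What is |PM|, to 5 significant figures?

25.405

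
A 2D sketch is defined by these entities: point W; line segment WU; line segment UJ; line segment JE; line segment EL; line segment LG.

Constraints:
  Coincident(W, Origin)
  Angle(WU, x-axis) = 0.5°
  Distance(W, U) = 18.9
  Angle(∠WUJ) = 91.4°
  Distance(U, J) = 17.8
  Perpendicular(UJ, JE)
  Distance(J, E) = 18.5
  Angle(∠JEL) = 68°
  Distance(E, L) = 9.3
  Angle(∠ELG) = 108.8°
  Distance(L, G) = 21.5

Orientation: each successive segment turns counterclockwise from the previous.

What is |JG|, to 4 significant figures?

9.834

W is at the origin; WU runs at 0.5° with length 18.9, so U = (18.90, 0.1649). ∠WUJ = 91.4° gives UJ at 89.10° from the x-axis; with |UJ| = 17.8, J = (19.18, 17.96). UJ is perpendicular to JE, so JE runs at 179.1°; with |JE| = 18.5, E = (0.6812, 18.25). ∠JEL = 68.0° gives EL at -68.90° from the x-axis; with |EL| = 9.3, L = (4.029, 9.577). ∠ELG = 108.8° gives LG at 2.300° from the x-axis; with |LG| = 21.5, G = (25.51, 10.44). Then |JG| = |G − J| = 9.834.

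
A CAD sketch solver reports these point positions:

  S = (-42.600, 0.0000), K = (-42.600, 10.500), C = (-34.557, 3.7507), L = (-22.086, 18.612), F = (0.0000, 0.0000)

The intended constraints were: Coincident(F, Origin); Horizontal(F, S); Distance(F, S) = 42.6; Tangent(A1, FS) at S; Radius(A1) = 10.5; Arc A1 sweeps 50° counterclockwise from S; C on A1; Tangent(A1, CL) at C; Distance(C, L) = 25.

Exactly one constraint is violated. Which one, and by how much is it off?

Distance(C, L) = 25 — off by 5.60.

F = (0.00, 0.00) ✓; F.y = 0.00, S.y = 0.00 ✓; |FS| = 42.60 ✓; ∠(KS, SF) = 90.00° ✓; |KS| = 10.50 ✓; bearing(K→C) − bearing(K→S) = 50.00° ✓; |KC| = 10.50 ✓; ∠(KC, CL) = 90.00° ✓; |CL| = 19.40 ✗.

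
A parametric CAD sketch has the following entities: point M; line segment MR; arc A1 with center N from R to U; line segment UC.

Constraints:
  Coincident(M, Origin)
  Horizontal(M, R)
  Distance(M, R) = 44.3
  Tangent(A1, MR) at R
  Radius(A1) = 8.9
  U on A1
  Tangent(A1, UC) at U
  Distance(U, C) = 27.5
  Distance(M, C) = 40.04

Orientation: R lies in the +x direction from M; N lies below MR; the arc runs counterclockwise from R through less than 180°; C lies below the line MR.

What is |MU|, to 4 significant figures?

36.50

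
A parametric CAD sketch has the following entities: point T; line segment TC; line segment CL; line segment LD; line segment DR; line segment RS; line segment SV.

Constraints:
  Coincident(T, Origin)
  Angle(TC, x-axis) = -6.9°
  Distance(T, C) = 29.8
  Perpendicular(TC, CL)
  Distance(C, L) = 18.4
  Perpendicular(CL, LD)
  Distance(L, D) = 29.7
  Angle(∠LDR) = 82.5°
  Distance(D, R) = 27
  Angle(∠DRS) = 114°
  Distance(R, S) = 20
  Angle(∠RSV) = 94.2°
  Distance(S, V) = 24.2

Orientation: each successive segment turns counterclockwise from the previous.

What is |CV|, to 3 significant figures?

8.73

T is at the origin; TC runs at -6.9° with length 29.8, so C = (29.6, -3.58). The perpendicularity gives CL at right angles to TC, so CL runs at 83.1°; with |CL| = 18.4, L = (31.8, 14.7). CL is perpendicular to LD, so LD runs at 173°; with |LD| = 29.7, D = (2.31, 18.3). ∠LDR = 82.5° gives DR at -89.4° from the x-axis; with |DR| = 27.0, R = (2.59, -8.74). ∠DRS = 114.0° gives RS at -23.4° from the x-axis; with |RS| = 20.0, S = (20.9, -16.7). ∠RSV = 94.2° gives SV at 62.4° from the x-axis; with |SV| = 24.2, V = (32.2, 4.76). Then |CV| = |V − C| = 8.73.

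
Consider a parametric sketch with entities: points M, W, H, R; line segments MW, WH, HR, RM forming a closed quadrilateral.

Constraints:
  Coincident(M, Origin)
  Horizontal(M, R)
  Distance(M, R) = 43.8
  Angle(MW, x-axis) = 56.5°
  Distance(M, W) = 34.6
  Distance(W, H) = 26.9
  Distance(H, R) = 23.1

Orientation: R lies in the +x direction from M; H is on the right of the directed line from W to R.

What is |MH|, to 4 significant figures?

20.88

M is at the origin; M and R share the same y with |MR| = 43.8 and R in +x, so R = (43.8, 0). MW runs at 56.5° with |MW| = 34.6, so W = (19.10, 28.85). H is determined by |WH| = 26.9 and |HR| = 23.1 together: it lies at the intersection of circle(W, 26.9) and circle(R, 23.1). With |WR| = 37.98, the foot of the radical line on WR is 21.49 from W and the perpendicular offset is √(26.9² − 21.49²) = 16.18. Taking the right-of-WR solution: H = (20.79, 2.006).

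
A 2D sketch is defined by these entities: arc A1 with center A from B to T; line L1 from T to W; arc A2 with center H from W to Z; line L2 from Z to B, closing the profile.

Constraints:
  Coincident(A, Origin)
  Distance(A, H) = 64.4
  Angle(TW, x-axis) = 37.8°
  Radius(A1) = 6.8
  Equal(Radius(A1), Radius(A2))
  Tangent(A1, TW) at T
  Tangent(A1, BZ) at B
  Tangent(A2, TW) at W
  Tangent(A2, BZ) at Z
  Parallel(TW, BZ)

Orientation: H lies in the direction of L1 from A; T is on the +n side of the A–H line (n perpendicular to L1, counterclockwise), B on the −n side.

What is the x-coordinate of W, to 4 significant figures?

46.72

The slot axis is L1's direction at 37.8°, so u = (cos 37.8°, sin 37.8°) = (0.7902, 0.6129) and n = (−sin 37.8°, cos 37.8°) = (-0.6129, 0.7902). A is at the origin and H lies 64.4 along u from A, so H = 64.4·u = (50.89, 39.47). Tangency of A1 to both parallel lines with radius 6.8 puts T and B at A ± 6.8·n: T = (-4.168, 5.373), B = (4.168, -5.373). Equal radii place W and Z the same way about H: W = H + 6.8·n = (46.72, 44.84), Z = H − 6.8·n = (55.05, 34.10). So W.x = 46.72.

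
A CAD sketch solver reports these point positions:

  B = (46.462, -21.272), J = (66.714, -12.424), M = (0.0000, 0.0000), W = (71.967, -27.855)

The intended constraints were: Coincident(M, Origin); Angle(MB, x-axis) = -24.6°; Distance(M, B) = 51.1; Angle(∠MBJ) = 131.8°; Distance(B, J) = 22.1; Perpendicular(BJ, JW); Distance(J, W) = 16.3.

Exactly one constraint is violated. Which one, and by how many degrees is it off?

Perpendicular(BJ, JW) — off by 4.80°.

M = (0.00, 0.00) ✓; MB at -24.60° ✓; |MB| = 51.10 ✓; ∠MBJ = 131.8° ✓; |BJ| = 22.10 ✓; ∠(BJ, JW) = 94.80° ✗; |JW| = 16.30 ✓.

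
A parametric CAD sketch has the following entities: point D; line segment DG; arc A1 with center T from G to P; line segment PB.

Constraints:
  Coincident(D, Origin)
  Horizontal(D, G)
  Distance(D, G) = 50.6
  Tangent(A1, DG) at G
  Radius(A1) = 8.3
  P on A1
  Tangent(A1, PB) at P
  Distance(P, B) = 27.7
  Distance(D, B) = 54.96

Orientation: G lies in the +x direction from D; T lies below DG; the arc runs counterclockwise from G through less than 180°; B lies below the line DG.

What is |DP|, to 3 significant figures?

43.1

D is at the origin; DG is horizontal with |DG| = 50.6 and G on the +x side, so G = (50.6, 0.00). Since A1 is tangent to DG there, TG ⟂ DG, so T = G + (0, -8.3) = (50.6, -8.30). Since TP ⟂ PB (tangency), |TB| = √(8.3² + 27.7²) = 28.9 regardless of where P sits on A1. So B lies on both circle(D, 54.96) and circle(T, 28.9); the below-DG intersection is B = (41.7, -35.8). P is the foot of the tangent from B: P = (42.3, -8.12).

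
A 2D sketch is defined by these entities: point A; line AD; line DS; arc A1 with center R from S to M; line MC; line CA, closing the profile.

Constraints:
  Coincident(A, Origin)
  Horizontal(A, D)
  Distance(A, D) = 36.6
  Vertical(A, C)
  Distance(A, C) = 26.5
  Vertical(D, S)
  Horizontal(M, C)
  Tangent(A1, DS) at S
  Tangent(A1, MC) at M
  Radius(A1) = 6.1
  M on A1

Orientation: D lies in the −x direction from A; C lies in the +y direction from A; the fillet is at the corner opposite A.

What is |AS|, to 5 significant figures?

41.901

A is at the origin; A and D share the same y with |AD| = 36.6 and D on the −x side, so D = (-36.600, 0.0000). AC is vertical with |AC| = 26.5 and C on the +y side, so C = (0.0000, 26.500). The virtual corner opposite A is at (-36.600, 26.500). Since A1 is tangent to DS there, RS ⟂ DS and the tangent condition forces RM to be normal to MC, with radius 6.1, so the center R sits 6.1 in from both sides at R = (-30.500, 20.400). That places the tangent points at S = (-36.600, 20.400) on DS and M = (-30.500, 26.500) on MC. Then |AS| = |S − A| = 41.901.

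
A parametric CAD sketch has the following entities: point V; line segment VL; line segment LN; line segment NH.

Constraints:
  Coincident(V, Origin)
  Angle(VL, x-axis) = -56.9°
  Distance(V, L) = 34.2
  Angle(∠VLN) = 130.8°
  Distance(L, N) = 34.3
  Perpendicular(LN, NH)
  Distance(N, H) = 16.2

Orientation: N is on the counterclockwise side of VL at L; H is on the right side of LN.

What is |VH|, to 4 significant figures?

70.57

∠VLN = 130.8°, so LN runs at -56.9° + (180° − 130.8°) = -7.700° from the x-axis; with |LN| = 34.3, N = L + 34.3·(cos -7.700°, sin -7.700°) = (52.67, -33.25). LN ⟂ NH; with |NH| = 16.2 on the right of LN, H = N + 16.2·(-0.1340, -0.9910) = (50.50, -49.30). Then |VH| = |H − V| = 70.57.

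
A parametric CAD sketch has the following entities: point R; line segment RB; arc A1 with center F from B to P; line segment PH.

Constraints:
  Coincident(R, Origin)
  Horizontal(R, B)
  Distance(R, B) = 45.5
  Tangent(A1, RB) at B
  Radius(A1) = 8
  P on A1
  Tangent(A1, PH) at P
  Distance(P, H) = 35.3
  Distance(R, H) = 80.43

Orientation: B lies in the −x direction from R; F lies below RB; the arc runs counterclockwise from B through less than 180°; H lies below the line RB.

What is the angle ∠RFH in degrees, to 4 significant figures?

154.7°

R is at the origin; RB is horizontal with |RB| = 45.5 and B on the −x side, so B = (-45.50, 0.000). Tangency of A1 to RB means the radius FB is perpendicular to RB, so F = B + (0, -8) = (-45.50, -8.000). Since FP ⟂ PH (tangency), |FH| = √(8.0² + 35.3²) = 36.20 regardless of where P sits on A1. So H lies on both circle(R, 80.43) and circle(F, 36.20); the below-RB intersection is H = (-75.07, -28.88). P is the foot of the tangent from H: P = (-51.44, -2.647).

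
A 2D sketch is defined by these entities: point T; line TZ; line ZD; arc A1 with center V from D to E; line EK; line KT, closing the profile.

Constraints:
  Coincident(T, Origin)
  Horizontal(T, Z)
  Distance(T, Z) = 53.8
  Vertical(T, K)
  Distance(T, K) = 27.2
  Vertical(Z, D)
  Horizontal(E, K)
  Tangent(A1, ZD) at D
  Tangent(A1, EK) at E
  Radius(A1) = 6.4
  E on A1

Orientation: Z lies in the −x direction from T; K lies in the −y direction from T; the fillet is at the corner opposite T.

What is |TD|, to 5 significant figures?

57.681

The virtual corner opposite T is at (-53.800, -27.200). Since A1 is tangent to ZD there, VD ⟂ ZD and tangency of A1 to EK means the radius VE is perpendicular to EK, with radius 6.4, so the center V sits 6.4 in from both sides at V = (-47.400, -20.800). That places the tangent points at D = (-53.800, -20.800) on ZD and E = (-47.400, -27.200) on EK. Then |TD| = |D − T| = 57.681.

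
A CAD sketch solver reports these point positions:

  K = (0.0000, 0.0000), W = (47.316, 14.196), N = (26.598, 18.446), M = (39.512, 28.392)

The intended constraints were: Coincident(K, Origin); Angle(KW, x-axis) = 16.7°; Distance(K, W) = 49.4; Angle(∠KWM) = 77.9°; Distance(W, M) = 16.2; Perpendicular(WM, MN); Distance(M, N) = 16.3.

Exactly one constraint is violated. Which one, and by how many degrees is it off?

Perpendicular(WM, MN) — off by 8.80°.

K = (0.00, 0.00) ✓; KW at 16.70° ✓; |KW| = 49.40 ✓; ∠KWM = 77.90° ✓; |WM| = 16.20 ✓; ∠(WM, MN) = 98.80° ✗; |MN| = 16.30 ✓.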